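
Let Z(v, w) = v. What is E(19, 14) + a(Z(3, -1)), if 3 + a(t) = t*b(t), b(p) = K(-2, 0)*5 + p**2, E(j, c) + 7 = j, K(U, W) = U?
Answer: 6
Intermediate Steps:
E(j, c) = -7 + j
b(p) = -10 + p**2 (b(p) = -2*5 + p**2 = -10 + p**2)
a(t) = -3 + t*(-10 + t**2)
E(19, 14) + a(Z(3, -1)) = (-7 + 19) + (-3 + 3*(-10 + 3**2)) = 12 + (-3 + 3*(-10 + 9)) = 12 + (-3 + 3*(-1)) = 12 + (-3 - 3) = 12 - 6 = 6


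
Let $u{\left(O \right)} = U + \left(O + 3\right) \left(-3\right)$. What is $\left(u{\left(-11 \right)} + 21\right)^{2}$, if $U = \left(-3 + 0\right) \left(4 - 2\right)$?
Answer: $1521$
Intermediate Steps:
$U = -6$ ($U = \left(-3\right) 2 = -6$)
$u{\left(O \right)} = -15 - 3 O$ ($u{\left(O \right)} = -6 + \left(O + 3\right) \left(-3\right) = -6 + \left(3 + O\right) \left(-3\right) = -6 - \left(9 + 3 O\right) = -15 - 3 O$)
$\left(u{\left(-11 \right)} + 21\right)^{2} = \left(\left(-15 - -33\right) + 21\right)^{2} = \left(\left(-15 + 33\right) + 21\right)^{2} = \left(18 + 21\right)^{2} = 39^{2} = 1521$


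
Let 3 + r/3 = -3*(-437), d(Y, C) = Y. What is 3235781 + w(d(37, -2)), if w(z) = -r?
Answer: 3231857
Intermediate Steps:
r = 3924 (r = -9 + 3*(-3*(-437)) = -9 + 3*1311 = -9 + 3933 = 3924)
w(z) = -3924 (w(z) = -1*3924 = -3924)
3235781 + w(d(37, -2)) = 3235781 - 3924 = 3231857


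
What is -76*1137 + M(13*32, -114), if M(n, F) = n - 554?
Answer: -86550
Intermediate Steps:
M(n, F) = -554 + n
-76*1137 + M(13*32, -114) = -76*1137 + (-554 + 13*32) = -86412 + (-554 + 416) = -86412 - 138 = -86550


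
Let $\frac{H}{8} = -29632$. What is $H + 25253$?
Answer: $-211803$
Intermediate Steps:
$H = -237056$ ($H = 8 \left(-29632\right) = -237056$)
$H + 25253 = -237056 + 25253 = -211803$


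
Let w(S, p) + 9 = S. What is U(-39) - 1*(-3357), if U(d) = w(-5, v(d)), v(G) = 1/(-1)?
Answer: 3343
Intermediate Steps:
v(G) = -1
w(S, p) = -9 + S
U(d) = -14 (U(d) = -9 - 5 = -14)
U(-39) - 1*(-3357) = -14 - 1*(-3357) = -14 + 3357 = 3343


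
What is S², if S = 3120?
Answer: 9734400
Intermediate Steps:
S² = 3120² = 9734400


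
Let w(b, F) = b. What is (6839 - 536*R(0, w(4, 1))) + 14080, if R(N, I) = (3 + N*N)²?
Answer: 16095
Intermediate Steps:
R(N, I) = (3 + N²)²
(6839 - 536*R(0, w(4, 1))) + 14080 = (6839 - 536*(3 + 0²)²) + 14080 = (6839 - 536*(3 + 0)²) + 14080 = (6839 - 536*3²) + 14080 = (6839 - 536*9) + 14080 = (6839 - 4824) + 14080 = 2015 + 14080 = 16095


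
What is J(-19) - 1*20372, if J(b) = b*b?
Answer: -20011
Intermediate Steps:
J(b) = b²
J(-19) - 1*20372 = (-19)² - 1*20372 = 361 - 20372 = -20011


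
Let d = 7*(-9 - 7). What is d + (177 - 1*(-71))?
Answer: 136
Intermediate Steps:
d = -112 (d = 7*(-16) = -112)
d + (177 - 1*(-71)) = -112 + (177 - 1*(-71)) = -112 + (177 + 71) = -112 + 248 = 136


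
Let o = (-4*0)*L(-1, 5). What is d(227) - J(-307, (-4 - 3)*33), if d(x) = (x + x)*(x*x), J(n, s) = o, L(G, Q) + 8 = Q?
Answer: 23394166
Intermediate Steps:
L(G, Q) = -8 + Q
o = 0 (o = (-4*0)*(-8 + 5) = 0*(-3) = 0)
J(n, s) = 0
d(x) = 2*x³ (d(x) = (2*x)*x² = 2*x³)
d(227) - J(-307, (-4 - 3)*33) = 2*227³ - 1*0 = 2*11697083 + 0 = 23394166 + 0 = 23394166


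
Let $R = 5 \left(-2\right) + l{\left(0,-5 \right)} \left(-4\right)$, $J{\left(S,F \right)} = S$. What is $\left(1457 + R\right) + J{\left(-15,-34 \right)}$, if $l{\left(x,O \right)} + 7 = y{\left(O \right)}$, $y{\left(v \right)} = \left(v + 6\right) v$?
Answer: $1480$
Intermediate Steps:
$y{\left(v \right)} = v \left(6 + v\right)$ ($y{\left(v \right)} = \left(6 + v\right) v = v \left(6 + v\right)$)
$l{\left(x,O \right)} = -7 + O \left(6 + O\right)$
$R = 38$ ($R = 5 \left(-2\right) + \left(-7 - 5 \left(6 - 5\right)\right) \left(-4\right) = -10 + \left(-7 - 5\right) \left(-4\right) = -10 - -48 = -10 + 48 = 38$)
$\left(1457 + R\right) + J{\left(-15,-34 \right)} = \left(1457 + 38\right) - 15 = 1495 - 15 = 1480$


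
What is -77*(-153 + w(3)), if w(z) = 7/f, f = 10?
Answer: 117271/10 ≈ 11727.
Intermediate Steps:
w(z) = 7/10
-77*(-153 + w(3)) = -77*(-153 + 7/10) = -77*(-1523/10) = 117271/10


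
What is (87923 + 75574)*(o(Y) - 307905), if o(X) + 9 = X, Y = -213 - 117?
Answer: -50396969268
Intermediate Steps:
Y = -330
o(X) = -9 + X
(87923 + 75574)*(o(Y) - 307905) = (87923 + 75574)*((-9 - 330) - 307905) = 163497*(-339 - 307905) = 163497*(-308244) = -50396969268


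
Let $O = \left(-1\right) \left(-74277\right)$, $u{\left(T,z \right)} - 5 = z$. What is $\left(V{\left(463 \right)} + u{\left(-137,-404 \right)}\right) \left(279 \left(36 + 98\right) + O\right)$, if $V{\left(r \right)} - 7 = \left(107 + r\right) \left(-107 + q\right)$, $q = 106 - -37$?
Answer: $2247552864$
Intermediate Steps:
$q = 143$ ($q = 106 + 37 = 143$)
$u{\left(T,z \right)} = 5 + z$
$O = 74277$
$V{\left(r \right)} = 3859 + 36 r$ ($V{\left(r \right)} = 7 + \left(107 + r\right) \left(-107 + 143\right) = 7 + \left(107 + r\right) 36 = 7 + \left(3852 + 36 r\right) = 3859 + 36 r$)
$\left(V{\left(463 \right)} + u{\left(-137,-404 \right)}\right) \left(279 \left(36 + 98\right) + O\right) = \left(\left(3859 + 36 \cdot 463\right) + \left(5 - 404\right)\right) \left(279 \left(36 + 98\right) + 74277\right) = \left(\left(3859 + 16668\right) - 399\right) \left(279 \cdot 134 + 74277\right) = \left(20527 - 399\right) \left(37386 + 74277\right) = 20128 \cdot 111663 = 2247552864$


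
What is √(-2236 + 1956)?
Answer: 2*I*√70 ≈ 16.733*I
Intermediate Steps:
√(-2236 + 1956) = √(-280) = 2*I*√70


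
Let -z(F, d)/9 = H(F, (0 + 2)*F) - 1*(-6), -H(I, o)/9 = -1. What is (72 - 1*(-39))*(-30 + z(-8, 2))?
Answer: -18315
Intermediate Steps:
H(I, o) = 9 (H(I, o) = -9*(-1) = 9)
z(F, d) = -135 (z(F, d) = -9*(9 - 1*(-6)) = -9*(9 + 6) = -9*15 = -135)
(72 - 1*(-39))*(-30 + z(-8, 2)) = (72 - 1*(-39))*(-30 - 135) = (72 + 39)*(-165) = 111*(-165) = -18315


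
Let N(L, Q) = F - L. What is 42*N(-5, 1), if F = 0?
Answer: 210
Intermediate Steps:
N(L, Q) = -L (N(L, Q) = 0 - L = -L)
42*N(-5, 1) = 42*(-1*(-5)) = 42*5 = 210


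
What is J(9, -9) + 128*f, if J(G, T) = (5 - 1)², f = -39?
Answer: -4976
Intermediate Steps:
J(G, T) = 16 (J(G, T) = 4² = 16)
J(9, -9) + 128*f = 16 + 128*(-39) = 16 - 4992 = -4976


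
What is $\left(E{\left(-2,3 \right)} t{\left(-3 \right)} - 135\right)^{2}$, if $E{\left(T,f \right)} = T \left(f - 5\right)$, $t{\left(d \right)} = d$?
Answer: $21609$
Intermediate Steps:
$E{\left(T,f \right)} = T \left(-5 + f\right)$
$\left(E{\left(-2,3 \right)} t{\left(-3 \right)} - 135\right)^{2} = \left(- 2 \left(-5 + 3\right) \left(-3\right) - 135\right)^{2} = \left(\left(-2\right) \left(-2\right) \left(-3\right) - 135\right)^{2} = \left(4 \left(-3\right) - 135\right)^{2} = \left(-12 - 135\right)^{2} = \left(-147\right)^{2} = 21609$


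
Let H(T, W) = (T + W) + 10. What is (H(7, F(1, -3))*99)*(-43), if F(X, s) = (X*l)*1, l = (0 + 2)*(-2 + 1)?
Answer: -63855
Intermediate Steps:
l = -2 (l = 2*(-1) = -2)
F(X, s) = -2*X (F(X, s) = (X*(-2))*1 = -2*X*1 = -2*X)
H(T, W) = 10 + T + W
(H(7, F(1, -3))*99)*(-43) = ((10 + 7 - 2*1)*99)*(-43) = ((10 + 7 - 2)*99)*(-43) = (15*99)*(-43) = 1485*(-43) = -63855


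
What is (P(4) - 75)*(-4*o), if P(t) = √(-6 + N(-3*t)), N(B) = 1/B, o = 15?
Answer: 4500 - 10*I*√219 ≈ 4500.0 - 147.99*I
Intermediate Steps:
P(t) = √(-6 - 1/(3*t)) (P(t) = √(-6 + 1/(-3*t)) = √(-6 - 1/(3*t)))
(P(4) - 75)*(-4*o) = (√(-54 - 3/4)/3 - 75)*(-4*15) = (√(-54 - 3*¼)/3 - 75)*(-60) = (√(-54 - ¾)/3 - 75)*(-60) = (√(-219/4)/3 - 75)*(-60) = ((I*√219/2)/3 - 75)*(-60) = (I*√219/6 - 75)*(-60) = (-75 + I*√219/6)*(-60) = 4500 - 10*I*√219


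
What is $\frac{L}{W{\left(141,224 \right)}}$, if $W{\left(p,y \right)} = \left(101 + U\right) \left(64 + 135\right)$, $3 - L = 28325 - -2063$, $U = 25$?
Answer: $- \frac{30385}{25074} \approx -1.2118$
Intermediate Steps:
$L = -30385$ ($L = 3 - \left(28325 - -2063\right) = 3 - \left(28325 + 2063\right) = 3 - 30388 = -30385$)
$W{\left(p,y \right)} = 25074$ ($W{\left(p,y \right)} = \left(101 + 25\right) \left(64 + 135\right) = 126 \cdot 199 = 25074$)
$\frac{L}{W{\left(141,224 \right)}} = - \frac{30385}{25074}$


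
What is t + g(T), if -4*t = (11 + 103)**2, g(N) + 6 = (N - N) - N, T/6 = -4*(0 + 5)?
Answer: -3135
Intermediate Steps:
T = -120 (T = 6*(-4*(0 + 5)) = 6*(-4*5) = 6*(-20) = -120)
g(N) = -6 - N (g(N) = -6 + ((N - N) - N) = -6 + (0 - N) = -6 - N)
t = -3249 (t = -(11 + 103)**2/4 = -1/4*114**2 = -1/4*12996 = -3249)
t + g(T) = -3249 + (-6 - 1*(-120)) = -3249 + (-6 + 120) = -3249 + 114 = -3135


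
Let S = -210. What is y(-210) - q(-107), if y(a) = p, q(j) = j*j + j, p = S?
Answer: -11552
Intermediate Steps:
p = -210
q(j) = j + j² (q(j) = j² + j = j + j²)
y(a) = -210
y(-210) - q(-107) = -210 - (-107)*(1 - 107) = -210 - (-107)*(-106) = -210 - 1*11342 = -210 - 11342 = -11552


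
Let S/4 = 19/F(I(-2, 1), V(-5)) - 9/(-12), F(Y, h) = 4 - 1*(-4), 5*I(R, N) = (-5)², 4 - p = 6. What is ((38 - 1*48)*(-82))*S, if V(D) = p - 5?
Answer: 10250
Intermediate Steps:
p = -2 (p = 4 - 1*6 = 4 - 6 = -2)
V(D) = -7 (V(D) = -2 - 5 = -7)
I(R, N) = 5 (I(R, N) = (⅕)*(-5)² = (⅕)*25 = 5)
F(Y, h) = 8 (F(Y, h) = 4 + 4 = 8)
S = 25/2 (S = 4*(19/8 - 9/(-12)) = 4*(19*(⅛) - 9*(-1/12)) = 4*(19/8 + ¾) = 4*(25/8) = 25/2 ≈ 12.500)
((38 - 1*48)*(-82))*S = ((38 - 1*48)*(-82))*(25/2) = ((38 - 48)*(-82))*(25/2) = -10*(-82)*(25/2) = 820*(25/2) = 10250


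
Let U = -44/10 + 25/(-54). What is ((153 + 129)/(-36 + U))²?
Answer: 5797299600/121727089 ≈ 47.625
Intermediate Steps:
U = -1313/270 (U = -44*⅒ + 25*(-1/54) = -22/5 - 25/54 = -1313/270 ≈ -4.8630)
((153 + 129)/(-36 + U))² = ((153 + 129)/(-36 - 1313/270))² = (282/(-11033/270))² = (282*(-270/11033))² = (-76140/11033)² = 5797299600/121727089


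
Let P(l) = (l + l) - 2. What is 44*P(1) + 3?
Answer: 3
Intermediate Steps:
P(l) = -2 + 2*l (P(l) = 2*l - 2 = -2 + 2*l)
44*P(1) + 3 = 44*(-2 + 2*1) + 3 = 44*(-2 + 2) + 3 = 44*0 + 3 = 0 + 3 = 3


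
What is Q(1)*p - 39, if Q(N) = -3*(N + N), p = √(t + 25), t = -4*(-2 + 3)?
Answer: -39 - 6*√21 ≈ -66.495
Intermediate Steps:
t = -4 (t = -4*1 = -4)
p = √21 (p = √(-4 + 25) = √21 ≈ 4.5826)
Q(N) = -6*N
Q(1)*p - 39 = (-6*1)*√21 - 39 = -6*√21 - 39 = -39 - 6*√21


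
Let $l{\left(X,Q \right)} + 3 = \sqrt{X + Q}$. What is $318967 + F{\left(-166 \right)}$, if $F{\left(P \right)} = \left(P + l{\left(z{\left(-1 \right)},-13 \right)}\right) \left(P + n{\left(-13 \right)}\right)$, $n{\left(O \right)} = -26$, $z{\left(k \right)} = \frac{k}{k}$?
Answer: $351415 - 384 i \sqrt{3} \approx 3.5142 \cdot 10^{5} - 665.11 i$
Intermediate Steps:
$z{\left(k \right)} = 1$
$l{\left(X,Q \right)} = -3 + \sqrt{Q + X}$ ($l{\left(X,Q \right)} = -3 + \sqrt{X + Q} = -3 + \sqrt{Q + X}$)
$F{\left(P \right)} = \left(-26 + P\right) \left(-3 + P + 2 i \sqrt{3}\right)$ ($F{\left(P \right)} = \left(P - \left(3 - \sqrt{-13 + 1}\right)\right) \left(P - 26\right) = \left(P - \left(3 - \sqrt{-12}\right)\right) \left(-26 + P\right) = \left(P - \left(3 - 2 i \sqrt{3}\right)\right) \left(-26 + P\right) = \left(-3 + P + 2 i \sqrt{3}\right) \left(-26 + P\right) = \left(-26 + P\right) \left(-3 + P + 2 i \sqrt{3}\right)$)
$318967 + F{\left(-166 \right)} = 318967 + \left(78 + \left(-166\right)^{2} - -4814 - 52 i \sqrt{3} + 2 i \left(-166\right) \sqrt{3}\right) = 318967 + \left(78 + 27556 + 4814 - 52 i \sqrt{3} - 332 i \sqrt{3}\right) = 318967 + \left(32448 - 384 i \sqrt{3}\right) = 351415 - 384 i \sqrt{3}$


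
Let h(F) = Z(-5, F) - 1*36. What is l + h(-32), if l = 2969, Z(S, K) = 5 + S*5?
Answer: 2913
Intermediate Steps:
Z(S, K) = 5 + 5*S
h(F) = -56 (h(F) = (5 + 5*(-5)) - 1*36 = (5 - 25) - 36 = -20 - 36 = -56)
l + h(-32) = 2969 - 56 = 2913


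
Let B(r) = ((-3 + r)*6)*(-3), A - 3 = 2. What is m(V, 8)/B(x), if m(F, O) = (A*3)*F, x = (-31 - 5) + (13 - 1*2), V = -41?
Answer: -205/168 ≈ -1.2202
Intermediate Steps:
A = 5 (A = 3 + 2 = 5)
x = -25 (x = -36 + (13 - 2) = -36 + 11 = -25)
m(F, O) = 15*F (m(F, O) = (5*3)*F = 15*F)
B(r) = 54 - 18*r (B(r) = (-18 + 6*r)*(-3) = 54 - 18*r)
m(V, 8)/B(x) = (15*(-41))/(54 - 18*(-25)) = -615/(54 + 450) = -615/504 = -615*1/504 = -205/168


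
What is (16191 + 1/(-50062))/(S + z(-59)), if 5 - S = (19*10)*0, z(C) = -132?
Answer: -810553841/6357874 ≈ -127.49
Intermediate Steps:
S = 5 (S = 5 - 19*10*0 = 5 - 190*0 = 5 - 1*0 = 5 + 0 = 5)
(16191 + 1/(-50062))/(S + z(-59)) = (16191 + 1/(-50062))/(5 - 132) = (16191 - 1/50062)/(-127) = (810553841/50062)*(-1/127) = -810553841/6357874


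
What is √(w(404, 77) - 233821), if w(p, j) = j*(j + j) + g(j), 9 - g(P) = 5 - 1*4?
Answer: I*√221955 ≈ 471.12*I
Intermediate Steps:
g(P) = 8 (g(P) = 9 - (5 - 1*4) = 9 - (5 - 4) = 9 - 1*1 = 9 - 1 = 8)
w(p, j) = 8 + 2*j² (w(p, j) = j*(j + j) + 8 = j*(2*j) + 8 = 2*j² + 8 = 8 + 2*j²)
√(w(404, 77) - 233821) = √((8 + 2*77²) - 233821) = √((8 + 2*5929) - 233821) = √((8 + 11858) - 233821) = √(11866 - 233821) = √(-221955) = I*√221955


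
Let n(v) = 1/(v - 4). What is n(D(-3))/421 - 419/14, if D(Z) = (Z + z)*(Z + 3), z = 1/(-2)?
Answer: -352805/11788 ≈ -29.929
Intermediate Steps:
z = -1/2 ≈ -0.50000
D(Z) = (3 + Z)*(-1/2 + Z) (D(Z) = (Z - 1/2)*(Z + 3) = (-1/2 + Z)*(3 + Z) = (3 + Z)*(-1/2 + Z))
n(v) = 1/(-4 + v)
n(D(-3))/421 - 419/14 = 1/((-4 + (-3/2 + (-3)**2 + (5/2)*(-3)))*421) - 419/14 = (1/421)/(-4 + (-3/2 + 9 - 15/2)) - 419*1/14 = (1/421)/(-4 + 0) - 419/14 = (1/421)/(-4) - 419/14 = -1/4*1/421 - 419/14 = -1/1684 - 419/14 = -352805/11788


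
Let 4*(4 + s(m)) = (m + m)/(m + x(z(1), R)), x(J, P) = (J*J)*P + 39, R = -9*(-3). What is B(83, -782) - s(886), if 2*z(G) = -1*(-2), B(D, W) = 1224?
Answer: 1168613/952 ≈ 1227.5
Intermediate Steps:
R = 27
z(G) = 1 (z(G) = (-1*(-2))/2 = (1/2)*2 = 1)
x(J, P) = 39 + P*J**2 (x(J, P) = J**2*P + 39 = P*J**2 + 39 = 39 + P*J**2)
s(m) = -4 + m/(2*(66 + m)) (s(m) = -4 + ((m + m)/(m + (39 + 27*1**2)))/4 = -4 + ((2*m)/(m + (39 + 27*1)))/4 = -4 + ((2*m)/(m + (39 + 27)))/4 = -4 + ((2*m)/(m + 66))/4 = -4 + ((2*m)/(66 + m))/4 = -4 + (2*m/(66 + m))/4 = -4 + m/(2*(66 + m)))
B(83, -782) - s(886) = 1224 - (-528 - 7*886)/(2*(66 + 886)) = 1224 - (-528 - 6202)/(2*952) = 1224 - (-6730)/(2*952) = 1224 - 1*(-3365/952) = 1224 + 3365/952 = 1168613/952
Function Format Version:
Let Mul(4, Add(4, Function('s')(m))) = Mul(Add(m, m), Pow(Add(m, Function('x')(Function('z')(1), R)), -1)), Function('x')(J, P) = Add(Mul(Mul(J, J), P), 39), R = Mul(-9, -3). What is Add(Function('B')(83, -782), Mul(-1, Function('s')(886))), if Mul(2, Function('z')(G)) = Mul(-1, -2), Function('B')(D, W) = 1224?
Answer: Rational(1168613, 952) ≈ 1227.5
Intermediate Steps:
R = 27
Function('z')(G) = 1 (Function('z')(G) = Mul(Rational(1, 2), Mul(-1, -2)) = Mul(Rational(1, 2), 2) = 1)
Function('x')(J, P) = Add(39, Mul(P, Pow(J, 2))) (Function('x')(J, P) = Add(Mul(Pow(J, 2), P), 39) = Add(Mul(P, Pow(J, 2)), 39) = Add(39, Mul(P, Pow(J, 2))))
Function('s')(m) = Add(-4, Mul(Rational(1, 2), m, Pow(Add(66, m), -1))) (Function('s')(m) = Add(-4, Mul(Rational(1, 4), Mul(Add(m, m), Pow(Add(m, Add(39, Mul(27, Pow(1, 2)))), -1)))) = Add(-4, Mul(Rational(1, 4), Mul(Mul(2, m), Pow(Add(m, Add(39, Mul(27, 1))), -1)))) = Add(-4, Mul(Rational(1, 4), Mul(Mul(2, m), Pow(Add(m, Add(39, 27)), -1)))) = Add(-4, Mul(Rational(1, 4), Mul(Mul(2, m), Pow(Add(m, 66), -1)))) = Add(-4, Mul(Rational(1, 4), Mul(Mul(2, m), Pow(Add(66, m), -1)))) = Add(-4, Mul(Rational(1, 4), Mul(2, m, Pow(Add(66, m), -1)))) = Add(-4, Mul(Rational(1, 2), m, Pow(Add(66, m), -1))))
Add(Function('B')(83, -782), Mul(-1, Function('s')(886))) = Add(1224, Mul(-1, Mul(Rational(1, 2), Pow(Add(66, 886), -1), Add(-528, Mul(-7, 886))))) = Add(1224, Mul(-1, Mul(Rational(1, 2), Pow(952, -1), Add(-528, -6202)))) = Add(1224, Mul(-1, Mul(Rational(1, 2), Rational(1, 952), -6730))) = Add(1224, Mul(-1, Rational(-3365, 952))) = Add(1224, Rational(3365, 952)) = Rational(1168613, 952)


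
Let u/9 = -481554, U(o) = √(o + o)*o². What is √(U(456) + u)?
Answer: 3*√(-481554 + 92416*√57) ≈ 1394.8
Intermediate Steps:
U(o) = √2*o^(5/2) (U(o) = √(2*o)*o² = (√2*√o)*o² = √2*o^(5/2))
u = -4333986 (u = 9*(-481554) = -4333986)
√(U(456) + u) = √(√2*456^(5/2) - 4333986) = √(√2*(415872*√114) - 4333986) = √(831744*√57 - 4333986) = √(-4333986 + 831744*√57)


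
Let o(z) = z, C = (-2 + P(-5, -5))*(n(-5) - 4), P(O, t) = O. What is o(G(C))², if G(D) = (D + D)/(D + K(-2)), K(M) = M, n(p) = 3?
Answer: 196/25 ≈ 7.8400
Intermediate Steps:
C = 7 (C = (-2 - 5)*(3 - 4) = -7*(-1) = 7)
G(D) = 2*D/(-2 + D) (G(D) = (D + D)/(D - 2) = (2*D)/(-2 + D) = 2*D/(-2 + D))
o(G(C))² = (2*7/(-2 + 7))² = (2*7/5)² = (2*7*(⅕))² = (14/5)² = 196/25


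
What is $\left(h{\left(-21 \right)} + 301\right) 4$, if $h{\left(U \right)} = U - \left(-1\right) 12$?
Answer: $1168$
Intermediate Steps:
$h{\left(U \right)} = 12 + U$ ($h{\left(U \right)} = U - -12 = U + 12 = 12 + U$)
$\left(h{\left(-21 \right)} + 301\right) 4 = \left(\left(12 - 21\right) + 301\right) 4 = \left(-9 + 301\right) 4 = 292 \cdot 4 = 1168$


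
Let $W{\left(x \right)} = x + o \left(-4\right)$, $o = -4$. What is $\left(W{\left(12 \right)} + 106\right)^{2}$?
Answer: $17956$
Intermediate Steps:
$W{\left(x \right)} = 16 + x$ ($W{\left(x \right)} = x - -16 = x + 16 = 16 + x$)
$\left(W{\left(12 \right)} + 106\right)^{2} = \left(\left(16 + 12\right) + 106\right)^{2} = \left(28 + 106\right)^{2} = 134^{2} = 17956$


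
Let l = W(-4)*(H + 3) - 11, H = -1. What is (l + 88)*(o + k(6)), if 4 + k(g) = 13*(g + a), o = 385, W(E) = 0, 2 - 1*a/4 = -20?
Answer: 123431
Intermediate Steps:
a = 88 (a = 8 - 4*(-20) = 8 + 80 = 88)
k(g) = 1140 + 13*g (k(g) = -4 + 13*(g + 88) = -4 + 13*(88 + g) = -4 + (1144 + 13*g) = 1140 + 13*g)
l = -11 (l = 0*(-1 + 3) - 11 = 0*2 - 11 = 0 - 11 = -11)
(l + 88)*(o + k(6)) = (-11 + 88)*(385 + (1140 + 13*6)) = 77*(385 + (1140 + 78)) = 77*(385 + 1218) = 77*1603 = 123431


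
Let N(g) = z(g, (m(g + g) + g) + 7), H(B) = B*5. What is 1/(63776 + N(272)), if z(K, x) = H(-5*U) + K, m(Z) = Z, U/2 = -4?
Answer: 1/64248 ≈ 1.5565e-5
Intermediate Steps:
U = -8 (U = 2*(-4) = -8)
H(B) = 5*B
z(K, x) = 200 + K (z(K, x) = 5*(-5*(-8)) + K = 5*40 + K = 200 + K)
N(g) = 200 + g
1/(63776 + N(272)) = 1/(63776 + (200 + 272)) = 1/(63776 + 472) = 1/64248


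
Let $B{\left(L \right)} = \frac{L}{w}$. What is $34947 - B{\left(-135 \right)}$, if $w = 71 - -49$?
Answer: $\frac{279585}{8} \approx 34948.0$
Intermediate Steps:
$w = 120$ ($w = 71 + 49 = 120$)
$B{\left(L \right)} = \frac{L}{120}$
$34947 - B{\left(-135 \right)} = 34947 - \frac{1}{120} \left(-135\right) = 34947 - - \frac{9}{8} = 34947 + \frac{9}{8} = \frac{279585}{8}$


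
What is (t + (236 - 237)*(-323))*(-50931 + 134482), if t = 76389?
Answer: 6409364312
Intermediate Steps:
(t + (236 - 237)*(-323))*(-50931 + 134482) = (76389 + (236 - 237)*(-323))*(-50931 + 134482) = (76389 - 1*(-323))*83551 = (76389 + 323)*83551 = 76712*83551 = 6409364312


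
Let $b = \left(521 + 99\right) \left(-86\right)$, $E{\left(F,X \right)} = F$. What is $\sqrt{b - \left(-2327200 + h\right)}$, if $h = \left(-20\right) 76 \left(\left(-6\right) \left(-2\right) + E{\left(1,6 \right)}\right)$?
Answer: $2 \sqrt{573410} \approx 1514.5$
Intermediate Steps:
$b = -53320$ ($b = 620 \left(-86\right) = -53320$)
$h = -19760$ ($h = \left(-20\right) 76 \left(\left(-6\right) \left(-2\right) + 1\right) = - 1520 \left(12 + 1\right) = \left(-1520\right) 13 = -19760$)
$\sqrt{b - \left(-2327200 + h\right)} = \sqrt{-53320 + \left(2327200 - -19760\right)} = \sqrt{-53320 + \left(2327200 + 19760\right)} = \sqrt{-53320 + 2346960} = \sqrt{2293640} = 2 \sqrt{573410}$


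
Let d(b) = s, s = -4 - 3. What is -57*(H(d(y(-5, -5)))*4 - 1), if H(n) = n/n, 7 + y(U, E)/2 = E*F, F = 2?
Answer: -171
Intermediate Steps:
s = -7
y(U, E) = -14 + 4*E (y(U, E) = -14 + 2*(E*2) = -14 + 2*(2*E) = -14 + 4*E)
d(b) = -7
H(n) = 1
-57*(H(d(y(-5, -5)))*4 - 1) = -57*(1*4 - 1) = -57*(4 - 1) = -57*3 = -171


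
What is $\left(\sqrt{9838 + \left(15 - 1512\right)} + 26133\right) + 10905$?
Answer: $37038 + \sqrt{8341} \approx 37129.0$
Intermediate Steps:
$\left(\sqrt{9838 + \left(15 - 1512\right)} + 26133\right) + 10905 = \left(\sqrt{9838 - 1497} + 26133\right) + 10905 = \left(\sqrt{8341} + 26133\right) + 10905 = \left(26133 + \sqrt{8341}\right) + 10905 = 37038 + \sqrt{8341}$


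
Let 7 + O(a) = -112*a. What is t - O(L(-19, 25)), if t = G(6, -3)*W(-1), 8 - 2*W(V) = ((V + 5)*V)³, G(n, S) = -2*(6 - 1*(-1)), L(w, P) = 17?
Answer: 1407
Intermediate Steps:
O(a) = -7 - 112*a
G(n, S) = -14 (G(n, S) = -2*(6 + 1) = -2*7 = -14)
W(V) = 4 - V³*(5 + V)³/2 (W(V) = 4 - V³*(V + 5)³/2 = 4 - V³*(5 + V)³/2)
t = -504 (t = -14*(4 - ½*(-1)³*(5 - 1)³) = -14*(4 - ½*(-1)*4³) = -14*(4 - ½*(-1)*64) = -14*(4 + 32) = -14*36 = -504)
t - O(L(-19, 25)) = -504 - (-7 - 112*17) = -504 - (-7 - 1904) = -504 - 1*(-1911) = -504 + 1911 = 1407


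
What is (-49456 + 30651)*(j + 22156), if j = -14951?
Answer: -135490025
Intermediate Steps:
(-49456 + 30651)*(j + 22156) = (-49456 + 30651)*(-14951 + 22156) = -18805*7205 = -135490025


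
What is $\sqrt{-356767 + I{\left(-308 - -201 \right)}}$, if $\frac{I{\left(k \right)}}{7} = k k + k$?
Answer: $i \sqrt{277373} \approx 526.66 i$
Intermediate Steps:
$I{\left(k \right)} = 7 k + 7 k^{2}$ ($I{\left(k \right)} = 7 \left(k k + k\right) = 7 \left(k^{2} + k\right) = 7 \left(k + k^{2}\right) = 7 k + 7 k^{2}$)
$\sqrt{-356767 + I{\left(-308 - -201 \right)}} = \sqrt{-356767 + 7 \left(-308 - -201\right) \left(1 - 107\right)} = \sqrt{-356767 + 7 \left(-308 + 201\right) \left(1 + \left(-308 + 201\right)\right)} = \sqrt{-356767 + 7 \left(-107\right) \left(1 - 107\right)} = \sqrt{-356767 + 7 \left(-107\right) \left(-106\right)} = \sqrt{-356767 + 79394} = \sqrt{-277373} = i \sqrt{277373}$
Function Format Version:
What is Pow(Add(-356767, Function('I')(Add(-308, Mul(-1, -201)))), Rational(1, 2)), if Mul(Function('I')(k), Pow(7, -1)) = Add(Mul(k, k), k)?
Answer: Mul(I, Pow(277373, Rational(1, 2))) ≈ Mul(526.66, I)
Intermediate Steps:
Function('I')(k) = Add(Mul(7, k), Mul(7, Pow(k, 2))) (Function('I')(k) = Mul(7, Add(Mul(k, k), k)) = Mul(7, Add(Pow(k, 2), k)) = Mul(7, Add(k, Pow(k, 2))) = Add(Mul(7, k), Mul(7, Pow(k, 2))))
Pow(Add(-356767, Function('I')(Add(-308, Mul(-1, -201)))), Rational(1, 2)) = Pow(Add(-356767, Mul(7, Add(-308, Mul(-1, -201)), Add(1, Add(-308, Mul(-1, -201))))), Rational(1, 2)) = Pow(Add(-356767, Mul(7, Add(-308, 201), Add(1, Add(-308, 201)))), Rational(1, 2)) = Pow(Add(-356767, Mul(7, -107, Add(1, -107))), Rational(1, 2)) = Pow(Add(-356767, Mul(7, -107, -106)), Rational(1, 2)) = Pow(Add(-356767, 79394), Rational(1, 2)) = Pow(-277373, Rational(1, 2)) = Mul(I, Pow(277373, Rational(1, 2)))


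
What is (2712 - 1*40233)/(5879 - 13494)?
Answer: 37521/7615 ≈ 4.9272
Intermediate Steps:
(2712 - 1*40233)/(5879 - 13494) = (2712 - 40233)/(-7615) = -37521*(-1/7615) = 37521/7615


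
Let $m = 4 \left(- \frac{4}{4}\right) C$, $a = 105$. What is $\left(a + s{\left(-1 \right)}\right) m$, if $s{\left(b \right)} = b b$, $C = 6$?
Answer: $-2544$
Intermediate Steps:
$m = -24$ ($m = 4 \left(- \frac{4}{4}\right) 6 = 4 \left(\left(-4\right) \frac{1}{4}\right) 6 = 4 \left(-1\right) 6 = \left(-4\right) 6 = -24$)
$s{\left(b \right)} = b^{2}$
$\left(a + s{\left(-1 \right)}\right) m = \left(105 + \left(-1\right)^{2}\right) \left(-24\right) = \left(105 + 1\right) \left(-24\right) = 106 \left(-24\right) = -2544$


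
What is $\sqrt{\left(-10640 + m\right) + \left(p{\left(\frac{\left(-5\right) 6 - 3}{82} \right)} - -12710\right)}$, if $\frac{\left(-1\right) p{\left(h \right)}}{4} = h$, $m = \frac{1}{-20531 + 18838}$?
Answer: $\frac{\sqrt{9981353881691}}{69413} \approx 45.515$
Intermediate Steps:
$m = - \frac{1}{1693}$ ($m = \frac{1}{-1693} = - \frac{1}{1693} \approx -0.00059067$)
$p{\left(h \right)} = - 4 h$
$\sqrt{\left(-10640 + m\right) + \left(p{\left(\frac{\left(-5\right) 6 - 3}{82} \right)} - -12710\right)} = \sqrt{\left(-10640 - \frac{1}{1693}\right) - \left(-12710 + 4 \frac{\left(-5\right) 6 - 3}{82}\right)} = \sqrt{- \frac{18013521}{1693} + \left(- 4 \left(-30 - 3\right) \frac{1}{82} + 12710\right)} = \sqrt{- \frac{18013521}{1693} + \left(- 4 \left(\left(-33\right) \frac{1}{82}\right) + 12710\right)} = \sqrt{- \frac{18013521}{1693} + \left(\left(-4\right) \left(- \frac{33}{82}\right) + 12710\right)} = \sqrt{- \frac{18013521}{1693} + \left(\frac{66}{41} + 12710\right)} = \sqrt{- \frac{18013521}{1693} + \frac{521176}{41}} = \sqrt{\frac{143796607}{69413}} = \frac{\sqrt{9981353881691}}{69413}$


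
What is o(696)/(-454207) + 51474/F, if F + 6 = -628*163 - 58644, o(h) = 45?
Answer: -11693548374/36566842949 ≈ -0.31979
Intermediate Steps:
F = -161014 (F = -6 + (-628*163 - 58644) = -6 + (-102364 - 58644) = -6 - 161008 = -161014)
o(696)/(-454207) + 51474/F = 45/(-454207) + 51474/(-161014) = 45*(-1/454207) + 51474*(-1/161014) = -45/454207 - 25737/80507 = -11693548374/36566842949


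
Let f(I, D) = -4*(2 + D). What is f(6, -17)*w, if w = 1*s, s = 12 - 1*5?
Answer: 420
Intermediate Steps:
s = 7 (s = 12 - 5 = 7)
f(I, D) = -8 - 4*D
w = 7 (w = 1*7 = 7)
f(6, -17)*w = (-8 - 4*(-17))*7 = (-8 + 68)*7 = 60*7 = 420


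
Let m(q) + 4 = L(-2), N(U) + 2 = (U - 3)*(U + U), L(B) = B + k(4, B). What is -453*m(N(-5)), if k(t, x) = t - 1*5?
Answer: 3171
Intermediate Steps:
k(t, x) = -5 + t (k(t, x) = t - 5 = -5 + t)
L(B) = -1 + B (L(B) = B + (-5 + 4) = B - 1 = -1 + B)
N(U) = -2 + 2*U*(-3 + U) (N(U) = -2 + (U - 3)*(U + U) = -2 + (-3 + U)*(2*U) = -2 + 2*U*(-3 + U))
m(q) = -7 (m(q) = -4 + (-1 - 2) = -4 - 3 = -7)
-453*m(N(-5)) = -453*(-7) = 3171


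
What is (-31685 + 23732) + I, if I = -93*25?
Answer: -10278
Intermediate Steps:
I = -2325
(-31685 + 23732) + I = (-31685 + 23732) - 2325 = -7953 - 2325 = -10278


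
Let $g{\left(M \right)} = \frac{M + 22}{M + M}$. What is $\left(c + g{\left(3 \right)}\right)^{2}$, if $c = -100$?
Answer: $\frac{330625}{36} \approx 9184.0$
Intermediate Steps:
$g{\left(M \right)} = \frac{22 + M}{2 M}$
$\left(c + g{\left(3 \right)}\right)^{2} = \left(-100 + \frac{22 + 3}{2 \cdot 3}\right)^{2} = \left(-100 + \frac{1}{2} \cdot \frac{1}{3} \cdot 25\right)^{2} = \left(-100 + \frac{25}{6}\right)^{2} = \left(- \frac{575}{6}\right)^{2} = \frac{330625}{36}$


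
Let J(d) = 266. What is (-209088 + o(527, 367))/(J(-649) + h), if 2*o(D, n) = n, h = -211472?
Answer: 417809/422412 ≈ 0.98910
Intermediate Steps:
o(D, n) = n/2
(-209088 + o(527, 367))/(J(-649) + h) = (-209088 + (½)*367)/(266 - 211472) = (-209088 + 367/2)/(-211206) = -417809/2*(-1/211206) = 417809/422412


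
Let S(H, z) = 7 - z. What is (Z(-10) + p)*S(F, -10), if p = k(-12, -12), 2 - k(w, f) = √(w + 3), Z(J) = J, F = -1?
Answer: -136 - 51*I ≈ -136.0 - 51.0*I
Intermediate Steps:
k(w, f) = 2 - √(3 + w) (k(w, f) = 2 - √(w + 3) = 2 - √(3 + w))
p = 2 - 3*I (p = 2 - √(3 - 12) = 2 - √(-9) = 2 - 3*I ≈ 2.0 - 3.0*I)
(Z(-10) + p)*S(F, -10) = (-10 + (2 - 3*I))*(7 - 1*(-10)) = (-8 - 3*I)*(7 + 10) = (-8 - 3*I)*17 = -136 - 51*I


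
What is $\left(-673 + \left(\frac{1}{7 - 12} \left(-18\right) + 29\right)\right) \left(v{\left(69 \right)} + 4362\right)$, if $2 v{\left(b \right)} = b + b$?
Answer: $- \frac{14188062}{5} \approx -2.8376 \cdot 10^{6}$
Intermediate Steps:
$v{\left(b \right)} = b$ ($v{\left(b \right)} = \frac{b + b}{2} = \frac{2 b}{2} = b$)
$\left(-673 + \left(\frac{1}{7 - 12} \left(-18\right) + 29\right)\right) \left(v{\left(69 \right)} + 4362\right) = \left(-673 + \left(\frac{1}{7 - 12} \left(-18\right) + 29\right)\right) \left(69 + 4362\right) = \left(-673 + \left(\frac{1}{-5} \left(-18\right) + 29\right)\right) 4431 = \left(-673 + \left(\left(- \frac{1}{5}\right) \left(-18\right) + 29\right)\right) 4431 = \left(-673 + \left(\frac{18}{5} + 29\right)\right) 4431 = \left(-673 + \frac{163}{5}\right) 4431 = \left(- \frac{3202}{5}\right) 4431 = - \frac{14188062}{5}$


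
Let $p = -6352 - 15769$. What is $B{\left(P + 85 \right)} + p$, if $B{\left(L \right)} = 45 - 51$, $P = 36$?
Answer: $-22127$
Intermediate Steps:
$B{\left(L \right)} = -6$ ($B{\left(L \right)} = 45 - 51 = -6$)
$p = -22121$ ($p = -6352 - 15769 = -22121$)
$B{\left(P + 85 \right)} + p = -6 - 22121 = -22127$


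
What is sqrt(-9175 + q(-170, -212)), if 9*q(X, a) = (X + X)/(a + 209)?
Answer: I*sqrt(742155)/9 ≈ 95.72*I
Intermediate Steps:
q(X, a) = 2*X/(9*(209 + a)) (q(X, a) = ((X + X)/(a + 209))/9 = ((2*X)/(209 + a))/9 = (2*X/(209 + a))/9 = 2*X/(9*(209 + a)))
sqrt(-9175 + q(-170, -212)) = sqrt(-9175 + (2/9)*(-170)/(209 - 212)) = sqrt(-9175 + (2/9)*(-170)/(-3)) = sqrt(-9175 + (2/9)*(-170)*(-1/3)) = sqrt(-9175 + 340/27) = sqrt(-247385/27) = I*sqrt(742155)/9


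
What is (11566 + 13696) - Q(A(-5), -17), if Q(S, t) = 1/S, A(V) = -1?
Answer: 25263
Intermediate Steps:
(11566 + 13696) - Q(A(-5), -17) = (11566 + 13696) - 1/(-1) = 25262 - 1*(-1) = 25262 + 1 = 25263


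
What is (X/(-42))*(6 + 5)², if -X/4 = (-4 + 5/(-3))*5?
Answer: -20570/63 ≈ -326.51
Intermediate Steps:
X = 340/3 (X = -4*(-4 + 5/(-3))*5 = -4*(-4 + 5*(-⅓))*5 = -4*(-4 - 5/3)*5 = -(-68)*5/3 = -4*(-85/3) = 340/3 ≈ 113.33)
(X/(-42))*(6 + 5)² = ((340/3)/(-42))*(6 + 5)² = ((340/3)*(-1/42))*11² = -170/63*121 = -20570/63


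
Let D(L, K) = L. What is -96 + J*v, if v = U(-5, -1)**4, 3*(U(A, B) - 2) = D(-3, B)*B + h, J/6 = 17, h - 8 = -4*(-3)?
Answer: 24044962/27 ≈ 8.9055e+5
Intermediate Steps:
h = 20 (h = 8 - 4*(-3) = 8 + 12 = 20)
J = 102 (J = 6*17 = 102)
U(A, B) = 26/3 - B (U(A, B) = 2 + (-3*B + 20)/3 = 2 + (20 - 3*B)/3 = 2 + (20/3 - B) = 26/3 - B)
v = 707281/81 (v = (26/3 - 1*(-1))**4 = (26/3 + 1)**4 = (29/3)**4 = 707281/81 ≈ 8731.9)
-96 + J*v = -96 + 102*(707281/81) = -96 + 24047554/27 = 24044962/27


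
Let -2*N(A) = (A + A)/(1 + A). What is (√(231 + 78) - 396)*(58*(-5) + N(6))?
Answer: 806256/7 - 2036*√309/7 ≈ 1.1007e+5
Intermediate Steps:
N(A) = -A/(1 + A) (N(A) = -(A + A)/(2*(1 + A)) = -2*A/(2*(1 + A)) = -A/(1 + A))
(√(231 + 78) - 396)*(58*(-5) + N(6)) = (√(231 + 78) - 396)*(58*(-5) - 1*6/(1 + 6)) = (√309 - 396)*(-290 - 1*6/7) = (-396 + √309)*(-290 - 1*6*⅐) = (-396 + √309)*(-290 - 6/7) = (-396 + √309)*(-2036/7) = 806256/7 - 2036*√309/7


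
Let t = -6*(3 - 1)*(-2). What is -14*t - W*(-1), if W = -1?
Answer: -337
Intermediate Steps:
t = 24 (t = -12*(-2) = -6*(-4) = 24)
-14*t - W*(-1) = -14*24 - 1*(-1)*(-1) = -336 + 1*(-1) = -336 - 1 = -337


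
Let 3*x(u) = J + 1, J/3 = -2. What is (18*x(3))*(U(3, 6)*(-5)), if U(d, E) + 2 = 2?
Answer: 0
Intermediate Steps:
J = -6 (J = 3*(-2) = -6)
U(d, E) = 0 (U(d, E) = -2 + 2 = 0)
x(u) = -5/3 (x(u) = (-6 + 1)/3 = (1/3)*(-5) = -5/3)
(18*x(3))*(U(3, 6)*(-5)) = (18*(-5/3))*(0*(-5)) = -30*0 = 0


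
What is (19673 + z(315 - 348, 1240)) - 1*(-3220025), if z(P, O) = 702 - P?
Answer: 3240433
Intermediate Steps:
(19673 + z(315 - 348, 1240)) - 1*(-3220025) = (19673 + (702 - (315 - 348))) - 1*(-3220025) = (19673 + (702 - 1*(-33))) + 3220025 = (19673 + (702 + 33)) + 3220025 = (19673 + 735) + 3220025 = 20408 + 3220025 = 3240433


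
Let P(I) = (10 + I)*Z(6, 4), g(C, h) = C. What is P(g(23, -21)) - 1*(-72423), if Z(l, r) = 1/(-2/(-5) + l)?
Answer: 2317701/32 ≈ 72428.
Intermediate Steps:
Z(l, r) = 1/(2/5 + l) (Z(l, r) = 1/(-2*(-1/5) + l) = 1/(2/5 + l))
P(I) = 25/16 + 5*I/32 (P(I) = (10 + I)*(5/(2 + 5*6)) = (10 + I)*(5/(2 + 30)) = (10 + I)*(5/32) = 25/16 + 5*I/32)
P(g(23, -21)) - 1*(-72423) = (25/16 + (5/32)*23) - 1*(-72423) = (25/16 + 115/32) + 72423 = 165/32 + 72423 = 2317701/32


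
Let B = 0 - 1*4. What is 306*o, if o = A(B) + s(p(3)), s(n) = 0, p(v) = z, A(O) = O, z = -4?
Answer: -1224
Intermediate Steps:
B = -4 (B = 0 - 4 = -4)
p(v) = -4
o = -4 (o = -4 + 0 = -4)
306*o = 306*(-4) = -1224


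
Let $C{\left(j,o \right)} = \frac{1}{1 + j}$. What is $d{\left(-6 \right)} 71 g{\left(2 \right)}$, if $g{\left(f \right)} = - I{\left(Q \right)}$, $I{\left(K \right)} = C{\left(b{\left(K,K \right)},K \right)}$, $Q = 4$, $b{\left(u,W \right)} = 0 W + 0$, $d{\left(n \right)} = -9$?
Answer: $639$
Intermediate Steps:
$b{\left(u,W \right)} = 0$ ($b{\left(u,W \right)} = 0 + 0 = 0$)
$I{\left(K \right)} = 1$ ($I{\left(K \right)} = \frac{1}{1 + 0} = 1^{-1} = 1$)
$g{\left(f \right)} = -1$ ($g{\left(f \right)} = \left(-1\right) 1 = -1$)
$d{\left(-6 \right)} 71 g{\left(2 \right)} = \left(-9\right) 71 \left(-1\right) = \left(-639\right) \left(-1\right) = 639$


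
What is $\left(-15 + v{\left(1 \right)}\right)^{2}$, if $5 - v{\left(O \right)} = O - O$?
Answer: $100$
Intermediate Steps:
$v{\left(O \right)} = 5$ ($v{\left(O \right)} = 5 - \left(O - O\right) = 5 - 0 = 5 + 0 = 5$)
$\left(-15 + v{\left(1 \right)}\right)^{2} = \left(-15 + 5\right)^{2} = \left(-10\right)^{2} = 100$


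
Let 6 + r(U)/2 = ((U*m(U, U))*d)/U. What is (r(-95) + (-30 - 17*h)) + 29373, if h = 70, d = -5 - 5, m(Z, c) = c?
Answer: 30041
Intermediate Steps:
d = -10
r(U) = -12 - 20*U (r(U) = -12 + 2*(((U*U)*(-10))/U) = -12 + 2*((U**2*(-10))/U) = -12 + 2*((-10*U**2)/U) = -12 + 2*(-10*U) = -12 - 20*U)
(r(-95) + (-30 - 17*h)) + 29373 = ((-12 - 20*(-95)) + (-30 - 17*70)) + 29373 = ((-12 + 1900) + (-30 - 1190)) + 29373 = (1888 - 1220) + 29373 = 668 + 29373 = 30041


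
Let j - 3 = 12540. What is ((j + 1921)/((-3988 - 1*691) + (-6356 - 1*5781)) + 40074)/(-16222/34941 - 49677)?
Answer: -1471605554670/1824305073229 ≈ -0.80667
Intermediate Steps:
j = 12543 (j = 3 + 12540 = 12543)
((j + 1921)/((-3988 - 1*691) + (-6356 - 1*5781)) + 40074)/(-16222/34941 - 49677) = ((12543 + 1921)/((-3988 - 1*691) + (-6356 - 1*5781)) + 40074)/(-16222/34941 - 49677) = (14464/((-3988 - 691) + (-6356 - 5781)) + 40074)/(-16222*1/34941 - 49677) = (14464/(-4679 - 12137) + 40074)/(-16222/34941 - 49677) = (14464/(-16816) + 40074)/(-1735780279/34941) = (14464*(-1/16816) + 40074)*(-34941/1735780279) = (-904/1051 + 40074)*(-34941/1735780279) = (42116870/1051)*(-34941/1735780279) = -1471605554670/1824305073229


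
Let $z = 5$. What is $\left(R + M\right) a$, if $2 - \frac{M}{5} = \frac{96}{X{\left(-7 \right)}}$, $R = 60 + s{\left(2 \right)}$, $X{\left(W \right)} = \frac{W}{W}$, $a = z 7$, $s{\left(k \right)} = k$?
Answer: $-14280$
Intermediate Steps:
$a = 35$ ($a = 5 \cdot 7 = 35$)
$X{\left(W \right)} = 1$
$R = 62$ ($R = 60 + 2 = 62$)
$M = -470$ ($M = 10 - 5 \cdot \frac{96}{1} = 10 - 5 \cdot 96 \cdot 1 = 10 - 480 = -470$)
$\left(R + M\right) a = \left(62 - 470\right) 35 = \left(-408\right) 35 = -14280$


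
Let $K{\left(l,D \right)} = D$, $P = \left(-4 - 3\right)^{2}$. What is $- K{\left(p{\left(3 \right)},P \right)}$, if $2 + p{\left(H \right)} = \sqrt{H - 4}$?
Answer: $-49$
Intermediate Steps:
$p{\left(H \right)} = -2 + \sqrt{-4 + H}$ ($p{\left(H \right)} = -2 + \sqrt{H - 4} = -2 + \sqrt{-4 + H}$)
$P = 49$ ($P = \left(-7\right)^{2} = 49$)
$- K{\left(p{\left(3 \right)},P \right)} = \left(-1\right) 49 = -49$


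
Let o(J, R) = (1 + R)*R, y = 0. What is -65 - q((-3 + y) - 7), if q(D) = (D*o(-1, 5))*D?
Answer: -3065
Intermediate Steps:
o(J, R) = R*(1 + R)
q(D) = 30*D² (q(D) = (D*(5*(1 + 5)))*D = (D*(5*6))*D = (D*30)*D = (30*D)*D = 30*D²)
-65 - q((-3 + y) - 7) = -65 - 30*((-3 + 0) - 7)² = -65 - 30*(-3 - 7)² = -65 - 30*(-10)² = -65 - 30*100 = -65 - 1*3000 = -65 - 3000 = -3065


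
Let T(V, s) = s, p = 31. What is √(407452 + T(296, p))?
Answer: √407483 ≈ 638.34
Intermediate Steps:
√(407452 + T(296, p)) = √(407452 + 31) = √407483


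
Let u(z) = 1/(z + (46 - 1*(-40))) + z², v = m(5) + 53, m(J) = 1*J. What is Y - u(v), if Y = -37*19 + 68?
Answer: -575857/144 ≈ -3999.0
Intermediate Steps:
m(J) = J
v = 58 (v = 5 + 53 = 58)
Y = -635 (Y = -703 + 68 = -635)
u(z) = z² + 1/(86 + z) (u(z) = 1/(z + (46 + 40)) + z² = 1/(z + 86) + z² = 1/(86 + z) + z² = z² + 1/(86 + z))
Y - u(v) = -635 - (1 + 58³ + 86*58²)/(86 + 58) = -635 - (1 + 195112 + 86*3364)/144 = -635 - (1 + 195112 + 289304)/144 = -635 - 484417/144 = -575857/144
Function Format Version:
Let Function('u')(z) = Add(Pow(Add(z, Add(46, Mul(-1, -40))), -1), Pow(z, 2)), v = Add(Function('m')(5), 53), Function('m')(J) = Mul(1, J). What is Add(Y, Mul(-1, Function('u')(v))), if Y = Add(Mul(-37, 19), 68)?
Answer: Rational(-575857, 144) ≈ -3999.0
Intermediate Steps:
Function('m')(J) = J
v = 58 (v = Add(5, 53) = 58)
Y = -635 (Y = Add(-703, 68) = -635)
Function('u')(z) = Add(Pow(z, 2), Pow(Add(86, z), -1)) (Function('u')(z) = Add(Pow(Add(z, Add(46, 40)), -1), Pow(z, 2)) = Add(Pow(Add(z, 86), -1), Pow(z, 2)) = Add(Pow(Add(86, z), -1), Pow(z, 2)) = Add(Pow(z, 2), Pow(Add(86, z), -1)))
Add(Y, Mul(-1, Function('u')(v))) = Add(-635, Mul(-1, Mul(Pow(Add(86, 58), -1), Add(1, Pow(58, 3), Mul(86, Pow(58, 2)))))) = Add(-635, Mul(-1, Mul(Pow(144, -1), Add(1, 195112, Mul(86, 3364))))) = Add(-635, Mul(-1, Mul(Rational(1, 144), Add(1, 195112, 289304)))) = Add(-635, Mul(-1, Mul(Rational(1, 144), 484417))) = Add(-635, Mul(-1, Rational(484417, 144))) = Add(-635, Rational(-484417, 144)) = Rational(-575857, 144)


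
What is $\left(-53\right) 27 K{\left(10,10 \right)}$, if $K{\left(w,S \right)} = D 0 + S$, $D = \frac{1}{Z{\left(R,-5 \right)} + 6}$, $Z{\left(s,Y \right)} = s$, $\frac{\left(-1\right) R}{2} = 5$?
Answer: $-14310$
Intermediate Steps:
$R = -10$ ($R = \left(-2\right) 5 = -10$)
$D = - \frac{1}{4}$ ($D = \frac{1}{-10 + 6} = \frac{1}{-4} = - \frac{1}{4} \approx -0.25$)
$K{\left(w,S \right)} = S$ ($K{\left(w,S \right)} = \left(- \frac{1}{4}\right) 0 + S = 0 + S = S$)
$\left(-53\right) 27 K{\left(10,10 \right)} = \left(-53\right) 27 \cdot 10 = \left(-1431\right) 10 = -14310$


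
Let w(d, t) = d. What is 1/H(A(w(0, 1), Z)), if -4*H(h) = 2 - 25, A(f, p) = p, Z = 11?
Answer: 4/23 ≈ 0.17391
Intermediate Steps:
H(h) = 23/4 (H(h) = -(2 - 25)/4 = -¼*(-23) = 23/4)
1/H(A(w(0, 1), Z)) = 1/(23/4) = 4/23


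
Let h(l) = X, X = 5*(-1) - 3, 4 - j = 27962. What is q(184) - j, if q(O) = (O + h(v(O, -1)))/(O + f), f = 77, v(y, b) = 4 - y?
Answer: 7297214/261 ≈ 27959.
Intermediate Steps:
j = -27958 (j = 4 - 1*27962 = 4 - 27962 = -27958)
X = -8 (X = -5 - 3 = -8)
h(l) = -8
q(O) = (-8 + O)/(77 + O) (q(O) = (O - 8)/(O + 77) = (-8 + O)/(77 + O))
q(184) - j = (-8 + 184)/(77 + 184) - 1*(-27958) = 176/261 + 27958 = 7297214/261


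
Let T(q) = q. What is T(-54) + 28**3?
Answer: 21898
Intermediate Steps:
T(-54) + 28**3 = -54 + 28**3 = -54 + 21952 = 21898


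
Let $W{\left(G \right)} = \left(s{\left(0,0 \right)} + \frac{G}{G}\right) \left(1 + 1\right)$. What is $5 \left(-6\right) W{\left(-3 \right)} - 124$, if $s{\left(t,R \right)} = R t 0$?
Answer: $-184$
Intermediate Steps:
$s{\left(t,R \right)} = 0$
$W{\left(G \right)} = 2$ ($W{\left(G \right)} = \left(0 + \frac{G}{G}\right) \left(1 + 1\right) = \left(0 + 1\right) 2 = 1 \cdot 2 = 2$)
$5 \left(-6\right) W{\left(-3 \right)} - 124 = 5 \left(-6\right) 2 - 124 = \left(-30\right) 2 - 124 = -60 - 124 = -184$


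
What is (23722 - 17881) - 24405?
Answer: -18564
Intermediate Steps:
(23722 - 17881) - 24405 = 5841 - 24405 = -18564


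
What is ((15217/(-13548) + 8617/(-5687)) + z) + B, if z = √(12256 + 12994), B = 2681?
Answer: 206361000961/77047476 + 5*√1010 ≈ 2837.3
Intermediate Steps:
z = 5*√1010 (z = √25250 = 5*√1010 ≈ 158.90)
((15217/(-13548) + 8617/(-5687)) + z) + B = ((15217/(-13548) + 8617/(-5687)) + 5*√1010) + 2681 = ((15217*(-1/13548) + 8617*(-1/5687)) + 5*√1010) + 2681 = ((-15217/13548 - 8617/5687) + 5*√1010) + 2681 = (-203282195/77047476 + 5*√1010) + 2681 = 206361000961/77047476 + 5*√1010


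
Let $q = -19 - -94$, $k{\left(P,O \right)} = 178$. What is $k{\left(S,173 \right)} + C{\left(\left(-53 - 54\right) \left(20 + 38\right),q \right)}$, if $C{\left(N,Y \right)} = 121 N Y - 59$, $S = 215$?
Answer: $-56319331$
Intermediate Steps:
$q = 75$ ($q = -19 + 94 = 75$)
$C{\left(N,Y \right)} = -59 + 121 N Y$ ($C{\left(N,Y \right)} = 121 N Y - 59 = -59 + 121 N Y$)
$k{\left(S,173 \right)} + C{\left(\left(-53 - 54\right) \left(20 + 38\right),q \right)} = 178 + \left(-59 + 121 \left(-53 - 54\right) \left(20 + 38\right) 75\right) = 178 + \left(-59 + 121 \left(\left(-107\right) 58\right) 75\right) = 178 + \left(-59 + 121 \left(-6206\right) 75\right) = 178 - 56319509 = -56319331$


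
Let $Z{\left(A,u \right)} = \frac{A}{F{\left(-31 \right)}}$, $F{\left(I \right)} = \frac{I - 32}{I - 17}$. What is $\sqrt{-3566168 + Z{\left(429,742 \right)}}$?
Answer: $\frac{6 i \sqrt{4853506}}{7} \approx 1888.3 i$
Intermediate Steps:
$F{\left(I \right)} = \frac{-32 + I}{-17 + I}$
$Z{\left(A,u \right)} = \frac{16 A}{21}$ ($Z{\left(A,u \right)} = \frac{A}{\frac{1}{-17 - 31} \left(-32 - 31\right)} = \frac{A}{\frac{1}{-48} \left(-63\right)} = \frac{A}{\left(- \frac{1}{48}\right) \left(-63\right)} = \frac{A}{\frac{21}{16}} = A \frac{16}{21} = \frac{16 A}{21}$)
$\sqrt{-3566168 + Z{\left(429,742 \right)}} = \sqrt{-3566168 + \frac{16}{21} \cdot 429} = \sqrt{-3566168 + \frac{2288}{7}} = \sqrt{- \frac{24960888}{7}} = \frac{6 i \sqrt{4853506}}{7}$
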